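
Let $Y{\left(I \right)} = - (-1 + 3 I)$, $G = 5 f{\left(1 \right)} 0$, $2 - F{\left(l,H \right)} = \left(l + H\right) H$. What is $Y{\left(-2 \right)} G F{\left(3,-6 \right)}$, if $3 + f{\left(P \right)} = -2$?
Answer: $0$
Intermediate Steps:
$f{\left(P \right)} = -5$ ($f{\left(P \right)} = -3 - 2 = -5$)
$F{\left(l,H \right)} = 2 - H \left(H + l\right)$ ($F{\left(l,H \right)} = 2 - \left(l + H\right) H = 2 - \left(H + l\right) H = 2 - H \left(H + l\right)$)
$G = 0$ ($G = 5 \left(-5\right) 0 = \left(-25\right) 0 = 0$)
$Y{\left(I \right)} = 1 - 3 I$
$Y{\left(-2 \right)} G F{\left(3,-6 \right)} = \left(1 - -6\right) 0 \left(2 - \left(-6\right)^{2} - \left(-6\right) 3\right) = \left(1 + 6\right) 0 \left(2 - 36 + 18\right) = 7 \cdot 0 \left(2 - 36 + 18\right) = 0 \left(-16\right) = 0$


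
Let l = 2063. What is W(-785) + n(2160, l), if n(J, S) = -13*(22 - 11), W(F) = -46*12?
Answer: -695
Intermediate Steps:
W(F) = -552
n(J, S) = -143 (n(J, S) = -13*11 = -143)
W(-785) + n(2160, l) = -552 - 143 = -695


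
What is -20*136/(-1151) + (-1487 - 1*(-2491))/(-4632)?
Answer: 2860859/1332858 ≈ 2.1464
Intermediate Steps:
-20*136/(-1151) + (-1487 - 1*(-2491))/(-4632) = -2720*(-1/1151) + (-1487 + 2491)*(-1/4632) = 2720/1151 + 1004*(-1/4632) = 2720/1151 - 251/1158 = 2860859/1332858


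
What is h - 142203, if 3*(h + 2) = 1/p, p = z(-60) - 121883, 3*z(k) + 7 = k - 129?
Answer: -52024988226/365845 ≈ -1.4221e+5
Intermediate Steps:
z(k) = -136/3 + k/3 (z(k) = -7/3 + (k - 129)/3 = -7/3 + (-129 + k)/3 = -7/3 + (-43 + k/3) = -136/3 + k/3)
p = -365845/3 (p = (-136/3 + (⅓)*(-60)) - 121883 = (-136/3 - 20) - 121883 = -196/3 - 121883 = -365845/3 ≈ -1.2195e+5)
h = -731691/365845 (h = -2 + 1/(3*(-365845/3)) = -2 + (⅓)*(-3/365845) = -2 - 1/365845 = -731691/365845 ≈ -2.0000)
h - 142203 = -731691/365845 - 142203 = -52024988226/365845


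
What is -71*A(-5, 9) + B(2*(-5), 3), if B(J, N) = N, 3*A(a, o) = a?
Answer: 364/3 ≈ 121.33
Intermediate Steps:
A(a, o) = a/3
-71*A(-5, 9) + B(2*(-5), 3) = -71*(-5)/3 + 3 = -71*(-5/3) + 3 = 355/3 + 3 = 364/3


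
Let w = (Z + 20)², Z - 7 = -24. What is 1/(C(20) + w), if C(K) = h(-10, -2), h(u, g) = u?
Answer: -1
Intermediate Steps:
C(K) = -10
Z = -17 (Z = 7 - 24 = -17)
w = 9 (w = (-17 + 20)² = 3² = 9)
1/(C(20) + w) = 1/(-10 + 9) = 1/(-1) = -1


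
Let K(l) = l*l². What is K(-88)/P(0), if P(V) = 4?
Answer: -170368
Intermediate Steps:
K(l) = l³
K(-88)/P(0) = (-88)³/4 = (¼)*(-681472) = -170368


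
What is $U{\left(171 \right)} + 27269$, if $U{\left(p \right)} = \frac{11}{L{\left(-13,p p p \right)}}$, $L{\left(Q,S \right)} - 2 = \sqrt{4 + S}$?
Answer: $\frac{136350753737}{5000211} + \frac{11 \sqrt{5000215}}{5000211} \approx 27269.0$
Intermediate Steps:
$L{\left(Q,S \right)} = 2 + \sqrt{4 + S}$
$U{\left(p \right)} = \frac{11}{2 + \sqrt{4 + p^{3}}}$ ($U{\left(p \right)} = \frac{11}{2 + \sqrt{4 + p p p}} = \frac{11}{2 + \sqrt{4 + p^{2} p}} = \frac{11}{2 + \sqrt{4 + p^{3}}}$)
$U{\left(171 \right)} + 27269 = \frac{11}{2 + \sqrt{4 + 171^{3}}} + 27269 = \frac{11}{2 + \sqrt{4 + 5000211}} + 27269 = \frac{11}{2 + \sqrt{5000215}} + 27269 = 27269 + \frac{11}{2 + \sqrt{5000215}}$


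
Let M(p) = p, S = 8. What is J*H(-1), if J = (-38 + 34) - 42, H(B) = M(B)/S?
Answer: 23/4 ≈ 5.7500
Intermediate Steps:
H(B) = B/8
J = -46 (J = -4 - 42 = -46)
J*H(-1) = -23*(-1)/4 = -46*(-⅛) = 23/4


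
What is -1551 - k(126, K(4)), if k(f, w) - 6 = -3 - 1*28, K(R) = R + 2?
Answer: -1526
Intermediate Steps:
K(R) = 2 + R
k(f, w) = -25 (k(f, w) = 6 + (-3 - 1*28) = 6 + (-3 - 28) = 6 - 31 = -25)
-1551 - k(126, K(4)) = -1551 - 1*(-25) = -1551 + 25 = -1526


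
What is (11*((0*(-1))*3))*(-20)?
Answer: 0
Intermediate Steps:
(11*((0*(-1))*3))*(-20) = (11*(0*3))*(-20) = (11*0)*(-20) = 0*(-20) = 0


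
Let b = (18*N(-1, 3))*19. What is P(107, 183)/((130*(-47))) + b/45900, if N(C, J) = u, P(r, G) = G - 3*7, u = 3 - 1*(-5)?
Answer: 25781/779025 ≈ 0.033094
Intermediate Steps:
u = 8 (u = 3 + 5 = 8)
P(r, G) = -21 + G (P(r, G) = G - 21 = -21 + G)
N(C, J) = 8
b = 2736 (b = (18*8)*19 = 144*19 = 2736)
P(107, 183)/((130*(-47))) + b/45900 = (-21 + 183)/((130*(-47))) + 2736/45900 = 162/(-6110) + 2736*(1/45900) = 162*(-1/6110) + 76/1275 = -81/3055 + 76/1275 = 25781/779025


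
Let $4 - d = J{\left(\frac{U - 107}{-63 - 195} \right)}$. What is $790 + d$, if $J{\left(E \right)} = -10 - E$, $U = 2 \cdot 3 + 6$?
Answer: $\frac{207527}{258} \approx 804.37$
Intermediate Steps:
$U = 12$ ($U = 6 + 6 = 12$)
$d = \frac{3707}{258}$ ($d = 4 - \left(-10 - \frac{12 - 107}{-63 - 195}\right) = 4 - \left(-10 - - \frac{95}{-63 - 195}\right) = 4 - \left(-10 - - \frac{95}{-258}\right) = 4 - \left(-10 - \left(-95\right) \left(- \frac{1}{258}\right)\right) = 4 - \left(-10 - \frac{95}{258}\right) = 4 - - \frac{2675}{258} = 4 + \frac{2675}{258} = \frac{3707}{258} \approx 14.368$)
$790 + d = 790 + \frac{3707}{258} = \frac{207527}{258}$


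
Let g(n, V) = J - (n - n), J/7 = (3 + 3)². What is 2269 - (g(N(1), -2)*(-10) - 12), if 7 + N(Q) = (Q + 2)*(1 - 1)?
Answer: 4801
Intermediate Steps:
N(Q) = -7 (N(Q) = -7 + (Q + 2)*(1 - 1) = -7 + (2 + Q)*0 = -7 + 0 = -7)
J = 252 (J = 7*(3 + 3)² = 7*6² = 7*36 = 252)
g(n, V) = 252 (g(n, V) = 252 - (n - n) = 252 - 1*0 = 252 + 0 = 252)
2269 - (g(N(1), -2)*(-10) - 12) = 2269 - (252*(-10) - 12) = 2269 - (-2520 - 12) = 2269 - 1*(-2532) = 2269 + 2532 = 4801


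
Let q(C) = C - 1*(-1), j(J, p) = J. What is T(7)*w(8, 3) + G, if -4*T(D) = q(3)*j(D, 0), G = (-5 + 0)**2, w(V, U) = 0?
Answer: 25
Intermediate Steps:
G = 25 (G = (-5)**2 = 25)
q(C) = 1 + C (q(C) = C + 1 = 1 + C)
T(D) = -D (T(D) = -(1 + 3)*D/4 = -D)
T(7)*w(8, 3) + G = -1*7*0 + 25 = -7*0 + 25 = 0 + 25 = 25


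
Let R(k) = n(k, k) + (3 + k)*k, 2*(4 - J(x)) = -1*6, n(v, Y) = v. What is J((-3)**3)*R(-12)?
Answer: 672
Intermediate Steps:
J(x) = 7 (J(x) = 4 - (-1)*6/2 = 4 - 1/2*(-6) = 4 + 3 = 7)
R(k) = k + k*(3 + k) (R(k) = k + (3 + k)*k = k + k*(3 + k))
J((-3)**3)*R(-12) = 7*(-12*(4 - 12)) = 7*(-12*(-8)) = 7*96 = 672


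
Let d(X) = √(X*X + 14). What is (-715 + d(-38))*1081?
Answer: -772915 + 29187*√2 ≈ -7.3164e+5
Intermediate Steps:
d(X) = √(14 + X²) (d(X) = √(X² + 14) = √(14 + X²))
(-715 + d(-38))*1081 = (-715 + √(14 + (-38)²))*1081 = (-715 + √(14 + 1444))*1081 = (-715 + √1458)*1081 = (-715 + 27*√2)*1081 = -772915 + 29187*√2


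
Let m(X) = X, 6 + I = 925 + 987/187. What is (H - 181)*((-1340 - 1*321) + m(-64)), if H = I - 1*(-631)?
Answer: -443307750/187 ≈ -2.3706e+6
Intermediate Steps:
I = 172840/187 (I = -6 + (925 + 987/187) = -6 + 173962/187 = 172840/187 ≈ 924.28)
H = 290837/187 (H = 172840/187 - 1*(-631) = 172840/187 + 631 = 290837/187 ≈ 1555.3)
(H - 181)*((-1340 - 1*321) + m(-64)) = (290837/187 - 181)*((-1340 - 1*321) - 64) = 256990*((-1340 - 321) - 64)/187 = 256990*(-1661 - 64)/187 = (256990/187)*(-1725) = -443307750/187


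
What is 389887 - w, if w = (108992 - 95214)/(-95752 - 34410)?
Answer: 25374242736/65081 ≈ 3.8989e+5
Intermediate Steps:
w = -6889/65081 (w = 13778/(-130162) = 13778*(-1/130162) = -6889/65081 ≈ -0.10585)
389887 - w = 389887 - 1*(-6889/65081) = 389887 + 6889/65081 = 25374242736/65081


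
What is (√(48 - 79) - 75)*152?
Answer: -11400 + 152*I*√31 ≈ -11400.0 + 846.3*I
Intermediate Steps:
(√(48 - 79) - 75)*152 = (√(-31) - 75)*152 = (I*√31 - 75)*152 = (-75 + I*√31)*152 = -11400 + 152*I*√31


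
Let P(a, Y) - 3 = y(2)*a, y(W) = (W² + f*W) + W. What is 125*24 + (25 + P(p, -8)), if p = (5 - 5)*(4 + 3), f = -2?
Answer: 3028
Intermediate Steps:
y(W) = W² - W (y(W) = (W² - 2*W) + W = W² - W)
p = 0 (p = 0*7 = 0)
P(a, Y) = 3 + 2*a (P(a, Y) = 3 + (2*(-1 + 2))*a = 3 + (2*1)*a = 3 + 2*a)
125*24 + (25 + P(p, -8)) = 125*24 + (25 + (3 + 2*0)) = 3000 + (25 + (3 + 0)) = 3000 + (25 + 3) = 3000 + 28 = 3028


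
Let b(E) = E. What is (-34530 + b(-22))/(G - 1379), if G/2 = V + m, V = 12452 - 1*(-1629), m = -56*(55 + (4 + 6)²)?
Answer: -34552/9423 ≈ -3.6668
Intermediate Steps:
m = -8680 (m = -56*(55 + 10²) = -56*(55 + 100) = -56*155 = -8680)
V = 14081 (V = 12452 + 1629 = 14081)
G = 10802 (G = 2*(14081 - 8680) = 2*5401 = 10802)
(-34530 + b(-22))/(G - 1379) = (-34530 - 22)/(10802 - 1379) = -34552/9423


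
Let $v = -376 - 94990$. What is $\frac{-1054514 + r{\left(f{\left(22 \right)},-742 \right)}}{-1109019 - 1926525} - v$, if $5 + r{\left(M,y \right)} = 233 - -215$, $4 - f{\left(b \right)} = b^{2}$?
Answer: $\frac{96496247725}{1011848} \approx 95366.0$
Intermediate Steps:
$f{\left(b \right)} = 4 - b^{2}$
$r{\left(M,y \right)} = 443$ ($r{\left(M,y \right)} = -5 + \left(233 - -215\right) = -5 + \left(233 + 215\right) = -5 + 448 = 443$)
$v = -95366$ ($v = -376 - 94990 = -95366$)
$\frac{-1054514 + r{\left(f{\left(22 \right)},-742 \right)}}{-1109019 - 1926525} - v = \frac{-1054514 + 443}{-1109019 - 1926525} - -95366 = - \frac{1054071}{-3035544} + 95366 = \left(-1054071\right) \left(- \frac{1}{3035544}\right) + 95366 = \frac{351357}{1011848} + 95366 = \frac{96496247725}{1011848}$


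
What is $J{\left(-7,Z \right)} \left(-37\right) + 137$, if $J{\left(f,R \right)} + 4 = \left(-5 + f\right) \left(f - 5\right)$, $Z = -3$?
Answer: $-5043$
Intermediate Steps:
$J{\left(f,R \right)} = -4 + \left(-5 + f\right)^{2}$ ($J{\left(f,R \right)} = -4 + \left(-5 + f\right) \left(f - 5\right) = -4 + \left(-5 + f\right) \left(-5 + f\right) = -4 + \left(-5 + f\right)^{2}$)
$J{\left(-7,Z \right)} \left(-37\right) + 137 = \left(-4 + \left(-5 - 7\right)^{2}\right) \left(-37\right) + 137 = \left(-4 + \left(-12\right)^{2}\right) \left(-37\right) + 137 = \left(-4 + 144\right) \left(-37\right) + 137 = 140 \left(-37\right) + 137 = -5180 + 137 = -5043$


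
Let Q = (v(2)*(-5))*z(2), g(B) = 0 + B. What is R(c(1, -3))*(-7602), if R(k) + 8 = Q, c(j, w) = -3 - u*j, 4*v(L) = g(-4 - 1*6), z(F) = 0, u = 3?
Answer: 60816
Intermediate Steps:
g(B) = B
v(L) = -5/2 (v(L) = (-4 - 1*6)/4 = (-4 - 6)/4 = (1/4)*(-10) = -5/2)
c(j, w) = -3 - 3*j
Q = 0 (Q = -5/2*(-5)*0 = (25/2)*0 = 0)
R(k) = -8 (R(k) = -8 + 0 = -8)
R(c(1, -3))*(-7602) = -8*(-7602) = 60816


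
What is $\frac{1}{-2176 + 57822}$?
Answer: $\frac{1}{55646} \approx 1.7971 \cdot 10^{-5}$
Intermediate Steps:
$\frac{1}{-2176 + 57822} = \frac{1}{55646}$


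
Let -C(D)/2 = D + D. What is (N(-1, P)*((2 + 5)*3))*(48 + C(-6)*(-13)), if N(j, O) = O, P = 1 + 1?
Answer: -11088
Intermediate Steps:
C(D) = -4*D (C(D) = -2*(D + D) = -4*D)
P = 2
(N(-1, P)*((2 + 5)*3))*(48 + C(-6)*(-13)) = (2*((2 + 5)*3))*(48 - 4*(-6)*(-13)) = (2*(7*3))*(48 + 24*(-13)) = (2*21)*(48 - 312) = 42*(-264) = -11088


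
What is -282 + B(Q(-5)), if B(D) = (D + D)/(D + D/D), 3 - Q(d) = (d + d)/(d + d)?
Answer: -842/3 ≈ -280.67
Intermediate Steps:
Q(d) = 2 (Q(d) = 3 - (d + d)/(d + d) = 3 - 2*d/(2*d) = 3 - 2*d*1/(2*d) = 3 - 1*1 = 3 - 1 = 2)
B(D) = 2*D/(1 + D) (B(D) = (2*D)/(D + 1) = (2*D)/(1 + D) = 2*D/(1 + D))
-282 + B(Q(-5)) = -282 + 2*2/(1 + 2) = -282 + 2*2/3 = -282 + 2*2*(⅓) = -282 + 4/3 = -842/3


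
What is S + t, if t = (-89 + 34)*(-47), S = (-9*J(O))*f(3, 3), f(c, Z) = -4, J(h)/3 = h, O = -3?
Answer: 2261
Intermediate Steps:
J(h) = 3*h
S = -324 (S = -27*(-3)*(-4) = -9*(-9)*(-4) = 81*(-4) = -324)
t = 2585 (t = -55*(-47) = 2585)
S + t = -324 + 2585 = 2261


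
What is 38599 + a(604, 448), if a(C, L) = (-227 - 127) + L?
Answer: 38693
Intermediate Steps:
a(C, L) = -354 + L
38599 + a(604, 448) = 38599 + (-354 + 448) = 38599 + 94 = 38693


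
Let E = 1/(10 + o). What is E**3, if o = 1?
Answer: 1/1331 ≈ 0.00075131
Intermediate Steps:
E = 1/11 (E = 1/(10 + 1) = 1/11 ≈ 0.090909)
E**3 = (1/11)**3 = 1/1331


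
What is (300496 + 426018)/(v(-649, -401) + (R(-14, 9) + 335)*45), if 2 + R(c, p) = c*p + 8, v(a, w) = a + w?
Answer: 726514/8625 ≈ 84.234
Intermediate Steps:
R(c, p) = 6 + c*p (R(c, p) = -2 + (c*p + 8) = -2 + (8 + c*p) = 6 + c*p)
(300496 + 426018)/(v(-649, -401) + (R(-14, 9) + 335)*45) = (300496 + 426018)/((-649 - 401) + ((6 - 14*9) + 335)*45) = 726514/(-1050 + ((6 - 126) + 335)*45) = 726514/(-1050 + (-120 + 335)*45) = 726514/(-1050 + 215*45) = 726514/(-1050 + 9675) = 726514/8625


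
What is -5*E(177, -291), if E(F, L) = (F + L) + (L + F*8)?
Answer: -5055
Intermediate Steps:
E(F, L) = 2*L + 9*F (E(F, L) = (F + L) + (L + 8*F) = 2*L + 9*F)
-5*E(177, -291) = -5*(2*(-291) + 9*177) = -5*(-582 + 1593) = -5*1011 = -5055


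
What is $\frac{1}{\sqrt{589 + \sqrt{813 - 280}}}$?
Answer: $\frac{1}{\sqrt{589 + \sqrt{533}}} \approx 0.04042$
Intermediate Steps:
$\frac{1}{\sqrt{589 + \sqrt{813 - 280}}} = \frac{1}{\sqrt{589 + \sqrt{533}}}$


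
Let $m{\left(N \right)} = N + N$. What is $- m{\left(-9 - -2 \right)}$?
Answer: $14$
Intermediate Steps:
$m{\left(N \right)} = 2 N$
$- m{\left(-9 - -2 \right)} = - 2 \left(-9 - -2\right) = - 2 \left(-9 + 2\right) = - 2 \left(-7\right) = \left(-1\right) \left(-14\right) = 14$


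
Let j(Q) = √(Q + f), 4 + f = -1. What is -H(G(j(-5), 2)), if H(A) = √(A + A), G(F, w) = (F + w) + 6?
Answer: -√(16 + 2*I*√10) ≈ -4.0746 - 0.7761*I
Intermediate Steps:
f = -5 (f = -4 - 1 = -5)
j(Q) = √(-5 + Q) (j(Q) = √(Q - 5) = √(-5 + Q))
G(F, w) = 6 + F + w
H(A) = √2*√A (H(A) = √(2*A) = √2*√A)
-H(G(j(-5), 2)) = -√2*√(6 + √(-5 - 5) + 2) = -√2*√(6 + √(-10) + 2) = -√2*√(6 + I*√10 + 2) = -√2*√(8 + I*√10)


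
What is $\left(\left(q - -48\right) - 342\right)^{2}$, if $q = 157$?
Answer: $18769$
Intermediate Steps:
$\left(\left(q - -48\right) - 342\right)^{2} = \left(\left(157 - -48\right) - 342\right)^{2} = \left(\left(157 + 48\right) - 342\right)^{2} = \left(205 - 342\right)^{2} = \left(-137\right)^{2} = 18769$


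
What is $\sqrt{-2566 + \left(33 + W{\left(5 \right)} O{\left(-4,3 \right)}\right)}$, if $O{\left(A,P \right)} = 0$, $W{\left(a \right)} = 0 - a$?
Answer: $i \sqrt{2533} \approx 50.329 i$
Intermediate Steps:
$W{\left(a \right)} = - a$
$\sqrt{-2566 + \left(33 + W{\left(5 \right)} O{\left(-4,3 \right)}\right)} = \sqrt{-2566 + \left(33 + \left(-1\right) 5 \cdot 0\right)} = \sqrt{-2566 + \left(33 - 0\right)} = \sqrt{-2566 + \left(33 + 0\right)} = \sqrt{-2566 + 33} = \sqrt{-2533} = i \sqrt{2533}$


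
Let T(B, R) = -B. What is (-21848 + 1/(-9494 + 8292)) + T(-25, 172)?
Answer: -26231247/1202 ≈ -21823.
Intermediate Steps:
(-21848 + 1/(-9494 + 8292)) + T(-25, 172) = (-21848 + 1/(-9494 + 8292)) - 1*(-25) = (-21848 + 1/(-1202)) + 25 = (-21848 - 1/1202) + 25 = -26261297/1202 + 25 = -26231247/1202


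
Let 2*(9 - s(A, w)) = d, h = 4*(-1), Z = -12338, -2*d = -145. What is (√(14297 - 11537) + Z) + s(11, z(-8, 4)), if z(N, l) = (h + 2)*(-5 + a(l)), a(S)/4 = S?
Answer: -49461/4 + 2*√690 ≈ -12313.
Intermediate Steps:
d = 145/2 (d = -½*(-145) = 145/2 ≈ 72.500)
h = -4
a(S) = 4*S
z(N, l) = 10 - 8*l (z(N, l) = (-4 + 2)*(-5 + 4*l) = -2*(-5 + 4*l) = 10 - 8*l)
s(A, w) = -109/4 (s(A, w) = 9 - ½*145/2 = 9 - 145/4 = -109/4)
(√(14297 - 11537) + Z) + s(11, z(-8, 4)) = (√(14297 - 11537) - 12338) - 109/4 = (√2760 - 12338) - 109/4 = (2*√690 - 12338) - 109/4 = (-12338 + 2*√690) - 109/4 = -49461/4 + 2*√690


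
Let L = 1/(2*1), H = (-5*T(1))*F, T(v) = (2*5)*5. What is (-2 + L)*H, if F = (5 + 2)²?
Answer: 18375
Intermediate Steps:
T(v) = 50 (T(v) = 10*5 = 50)
F = 49 (F = 7² = 49)
H = -12250 (H = -5*50*49 = -250*49 = -12250)
L = ½ (L = 1/2 = ½ ≈ 0.50000)
(-2 + L)*H = (-2 + ½)*(-12250) = -3/2*(-12250) = 18375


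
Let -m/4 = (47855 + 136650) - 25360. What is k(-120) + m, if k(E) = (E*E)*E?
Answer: -2364580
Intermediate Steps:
m = -636580 (m = -4*((47855 + 136650) - 25360) = -4*(184505 - 25360) = -4*159145 = -636580)
k(E) = E**3 (k(E) = E**2*E = E**3)
k(-120) + m = (-120)**3 - 636580 = -1728000 - 636580 = -2364580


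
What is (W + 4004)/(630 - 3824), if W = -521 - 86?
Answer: -3397/3194 ≈ -1.0636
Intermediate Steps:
W = -607
(W + 4004)/(630 - 3824) = (-607 + 4004)/(630 - 3824) = 3397/(-3194) = 3397*(-1/3194) = -3397/3194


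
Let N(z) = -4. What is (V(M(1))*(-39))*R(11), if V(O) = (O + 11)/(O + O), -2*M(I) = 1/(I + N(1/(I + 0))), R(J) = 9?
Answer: -23517/2 ≈ -11759.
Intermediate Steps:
M(I) = -1/(2*(-4 + I)) (M(I) = -1/(2*(I - 4)) = -1/(2*(-4 + I)))
V(O) = (11 + O)/(2*O) (V(O) = (11 + O)/((2*O)) = (11 + O)*(1/(2*O)) = (11 + O)/(2*O))
(V(M(1))*(-39))*R(11) = (((11 - 1/(-8 + 2*1))/(2*((-1/(-8 + 2*1)))))*(-39))*9 = (((11 - 1/(-8 + 2))/(2*((-1/(-8 + 2)))))*(-39))*9 = (((11 - 1/(-6))/(2*((-1/(-6)))))*(-39))*9 = (((11 - 1*(-1/6))/(2*((-1*(-1/6)))))*(-39))*9 = (((11 + 1/6)/(2*(1/6)))*(-39))*9 = (((1/2)*6*(67/6))*(-39))*9 = ((67/2)*(-39))*9 = -2613/2*9 = -23517/2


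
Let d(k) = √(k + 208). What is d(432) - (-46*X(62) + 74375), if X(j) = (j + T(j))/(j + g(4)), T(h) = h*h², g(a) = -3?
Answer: 6577815/59 + 8*√10 ≈ 1.1151e+5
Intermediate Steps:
T(h) = h³
d(k) = √(208 + k)
X(j) = (j + j³)/(-3 + j) (X(j) = (j + j³)/(j - 3) = (j + j³)/(-3 + j))
d(432) - (-46*X(62) + 74375) = √(208 + 432) - (-46*(62 + 62³)/(-3 + 62) + 74375) = √640 - (-46*(62 + 238328)/59 + 74375) = 8*√10 - (-46*238390/59 + 74375) = 8*√10 - (-10965940/59 + 74375) = 8*√10 - 1*(-6577815/59) = 8*√10 + 6577815/59 = 6577815/59 + 8*√10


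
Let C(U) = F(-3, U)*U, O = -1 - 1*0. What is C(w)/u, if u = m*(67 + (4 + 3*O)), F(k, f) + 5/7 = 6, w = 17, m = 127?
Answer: 37/3556 ≈ 0.010405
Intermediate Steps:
O = -1 (O = -1 + 0 = -1)
F(k, f) = 37/7 (F(k, f) = -5/7 + 6 = 37/7)
C(U) = 37*U/7
u = 8636 (u = 127*(67 + (4 + 3*(-1))) = 127*(67 + (4 - 3)) = 127*(67 + 1) = 127*68 = 8636)
C(w)/u = ((37/7)*17)/8636 = (629/7)*(1/8636) = 37/3556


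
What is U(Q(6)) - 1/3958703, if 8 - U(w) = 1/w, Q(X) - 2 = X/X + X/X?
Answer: 122719789/15834812 ≈ 7.7500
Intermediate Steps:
Q(X) = 4 (Q(X) = 2 + (X/X + X/X) = 2 + (1 + 1) = 2 + 2 = 4)
U(w) = 8 - 1/w
U(Q(6)) - 1/3958703 = (8 - 1/4) - 1/3958703 = 31/4 - 1/3958703 = 122719789/15834812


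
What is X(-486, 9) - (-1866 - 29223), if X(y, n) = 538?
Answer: 31627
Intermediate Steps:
X(-486, 9) - (-1866 - 29223) = 538 - (-1866 - 29223) = 538 - 1*(-31089) = 538 + 31089 = 31627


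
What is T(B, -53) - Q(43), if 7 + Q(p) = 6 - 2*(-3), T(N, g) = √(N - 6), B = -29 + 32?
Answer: -5 + I*√3 ≈ -5.0 + 1.732*I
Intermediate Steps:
B = 3
T(N, g) = √(-6 + N)
Q(p) = 5 (Q(p) = -7 + (6 - 2*(-3)) = -7 + (6 + 6) = -7 + 12 = 5)
T(B, -53) - Q(43) = √(-6 + 3) - 1*5 = √(-3) - 5 = I*√3 - 5 = -5 + I*√3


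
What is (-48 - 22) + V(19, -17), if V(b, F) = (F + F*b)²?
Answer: 115530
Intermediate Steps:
(-48 - 22) + V(19, -17) = (-48 - 22) + (-17)²*(1 + 19)² = -70 + 289*20² = -70 + 289*400 = -70 + 115600 = 115530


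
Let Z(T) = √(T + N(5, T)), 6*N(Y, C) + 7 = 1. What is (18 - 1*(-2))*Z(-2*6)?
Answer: 20*I*√13 ≈ 72.111*I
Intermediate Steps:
N(Y, C) = -1 (N(Y, C) = -7/6 + (⅙)*1 = -7/6 + ⅙ = -1)
Z(T) = √(-1 + T) (Z(T) = √(T - 1) = √(-1 + T))
(18 - 1*(-2))*Z(-2*6) = (18 - 1*(-2))*√(-1 - 2*6) = (18 + 2)*√(-1 - 12) = 20*√(-13) = 20*(I*√13) = 20*I*√13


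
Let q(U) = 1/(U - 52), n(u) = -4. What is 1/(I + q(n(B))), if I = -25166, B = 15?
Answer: -56/1409297 ≈ -3.9736e-5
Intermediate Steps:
q(U) = 1/(-52 + U)
1/(I + q(n(B))) = 1/(-25166 + 1/(-52 - 4)) = 1/(-25166 + 1/(-56)) = 1/(-25166 - 1/56) = 1/(-1409297/56) = -56/1409297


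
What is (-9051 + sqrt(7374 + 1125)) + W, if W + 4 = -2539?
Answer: -11594 + sqrt(8499) ≈ -11502.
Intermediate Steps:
W = -2543 (W = -4 - 2539 = -2543)
(-9051 + sqrt(7374 + 1125)) + W = (-9051 + sqrt(7374 + 1125)) - 2543 = (-9051 + sqrt(8499)) - 2543 = -11594 + sqrt(8499)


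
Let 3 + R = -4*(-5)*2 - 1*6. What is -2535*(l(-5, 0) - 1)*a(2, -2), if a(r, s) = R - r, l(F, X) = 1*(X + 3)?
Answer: -147030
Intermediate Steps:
l(F, X) = 3 + X (l(F, X) = 1*(3 + X) = 3 + X)
R = 31 (R = -3 + (-4*(-5)*2 - 1*6) = -3 + (20*2 - 6) = -3 + (40 - 6) = -3 + 34 = 31)
a(r, s) = 31 - r
-2535*(l(-5, 0) - 1)*a(2, -2) = -2535*((3 + 0) - 1)*(31 - 1*2) = -2535*(3 - 1)*(31 - 2) = -5070*29 = -2535*58 = -147030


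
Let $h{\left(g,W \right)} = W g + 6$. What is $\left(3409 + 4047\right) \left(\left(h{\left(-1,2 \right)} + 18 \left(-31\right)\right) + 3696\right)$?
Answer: $23426752$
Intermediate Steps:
$h{\left(g,W \right)} = 6 + W g$
$\left(3409 + 4047\right) \left(\left(h{\left(-1,2 \right)} + 18 \left(-31\right)\right) + 3696\right) = \left(3409 + 4047\right) \left(\left(\left(6 + 2 \left(-1\right)\right) + 18 \left(-31\right)\right) + 3696\right) = 7456 \left(\left(\left(6 - 2\right) - 558\right) + 3696\right) = 7456 \left(\left(4 - 558\right) + 3696\right) = 7456 \left(-554 + 3696\right) = 7456 \cdot 3142 = 23426752$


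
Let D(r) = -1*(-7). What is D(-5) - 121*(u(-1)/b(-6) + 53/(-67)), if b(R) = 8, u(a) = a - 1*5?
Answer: 51849/268 ≈ 193.47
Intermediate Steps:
D(r) = 7
u(a) = -5 + a (u(a) = a - 5 = -5 + a)
D(-5) - 121*(u(-1)/b(-6) + 53/(-67)) = 7 - 121*((-5 - 1)/8 + 53/(-67)) = 7 - 121*(-6*⅛ + 53*(-1/67)) = 7 - 121*(-¾ - 53/67) = 7 - 121*(-413/268) = 7 + 49973/268 = 51849/268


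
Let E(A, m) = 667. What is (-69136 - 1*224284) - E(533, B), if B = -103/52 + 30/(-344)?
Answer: -294087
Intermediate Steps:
B = -1156/559 (B = -103*1/52 + 30*(-1/344) = -103/52 - 15/172 = -1156/559 ≈ -2.0680)
(-69136 - 1*224284) - E(533, B) = (-69136 - 1*224284) - 1*667 = (-69136 - 224284) - 667 = -293420 - 667 = -294087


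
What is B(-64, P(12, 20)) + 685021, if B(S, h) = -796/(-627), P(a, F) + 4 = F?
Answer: 429508963/627 ≈ 6.8502e+5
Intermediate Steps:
P(a, F) = -4 + F
B(S, h) = 796/627 (B(S, h) = -796*(-1/627) = 796/627)
B(-64, P(12, 20)) + 685021 = 796/627 + 685021 = 429508963/627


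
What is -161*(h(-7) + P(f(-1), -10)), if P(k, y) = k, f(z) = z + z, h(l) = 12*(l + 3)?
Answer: 8050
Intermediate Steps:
h(l) = 36 + 12*l (h(l) = 12*(3 + l) = 36 + 12*l)
f(z) = 2*z
-161*(h(-7) + P(f(-1), -10)) = -161*((36 + 12*(-7)) + 2*(-1)) = -161*((36 - 84) - 2) = -161*(-48 - 2) = -161*(-50) = 8050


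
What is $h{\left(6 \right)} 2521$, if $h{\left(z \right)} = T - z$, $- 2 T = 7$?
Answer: $- \frac{47899}{2} \approx -23950.0$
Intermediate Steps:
$T = - \frac{7}{2}$ ($T = \left(- \frac{1}{2}\right) 7 = - \frac{7}{2} \approx -3.5$)
$h{\left(z \right)} = - \frac{7}{2} - z$
$h{\left(6 \right)} 2521 = \left(- \frac{7}{2} - 6\right) 2521 = \left(- \frac{19}{2}\right) 2521 = - \frac{47899}{2}$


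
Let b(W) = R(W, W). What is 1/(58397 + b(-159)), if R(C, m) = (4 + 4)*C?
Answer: 1/57125 ≈ 1.7505e-5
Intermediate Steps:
R(C, m) = 8*C
b(W) = 8*W
1/(58397 + b(-159)) = 1/(58397 + 8*(-159)) = 1/(58397 - 1272) = 1/57125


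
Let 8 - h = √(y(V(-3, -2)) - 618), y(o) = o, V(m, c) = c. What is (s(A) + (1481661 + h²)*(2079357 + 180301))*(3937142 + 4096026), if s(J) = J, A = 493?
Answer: 26885332456677352944 - 580870794769408*I*√155 ≈ 2.6885e+19 - 7.2318e+15*I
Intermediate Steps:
h = 8 - 2*I*√155 (h = 8 - √(-2 - 618) = 8 - √(-620) = 8 - 2*I*√155 ≈ 8.0 - 24.9*I)
(s(A) + (1481661 + h²)*(2079357 + 180301))*(3937142 + 4096026) = (493 + (1481661 + (8 - 2*I*√155)²)*(2079357 + 180301))*(3937142 + 4096026) = (493 + (1481661 + (8 - 2*I*√155)²)*2259658)*8033168 = (493 + (3348047131938 + 2259658*(8 - 2*I*√155)²))*8033168 = (3348047132431 + 2259658*(8 - 2*I*√155)²)*8033168 = 26895425086736471408 + 18152212336544*(8 - 2*I*√155)²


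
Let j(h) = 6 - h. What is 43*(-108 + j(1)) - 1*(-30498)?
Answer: 26069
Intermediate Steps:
43*(-108 + j(1)) - 1*(-30498) = 43*(-108 + (6 - 1*1)) - 1*(-30498) = 43*(-108 + (6 - 1)) + 30498 = 43*(-108 + 5) + 30498 = 43*(-103) + 30498 = -4429 + 30498 = 26069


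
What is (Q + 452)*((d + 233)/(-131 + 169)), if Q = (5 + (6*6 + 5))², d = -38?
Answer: 250380/19 ≈ 13178.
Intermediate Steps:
Q = 2116 (Q = (5 + (36 + 5))² = (5 + 41)² = 46² = 2116)
(Q + 452)*((d + 233)/(-131 + 169)) = (2116 + 452)*((-38 + 233)/(-131 + 169)) = 2568*(195/38) = 250380/19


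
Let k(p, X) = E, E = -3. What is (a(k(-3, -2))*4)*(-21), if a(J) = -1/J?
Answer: -28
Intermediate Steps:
k(p, X) = -3
(a(k(-3, -2))*4)*(-21) = (-1/(-3)*4)*(-21) = (-1*(-⅓)*4)*(-21) = ((⅓)*4)*(-21) = (4/3)*(-21) = -28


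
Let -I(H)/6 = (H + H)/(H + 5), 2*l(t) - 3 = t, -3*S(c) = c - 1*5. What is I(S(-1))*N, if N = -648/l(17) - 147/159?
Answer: 418008/1855 ≈ 225.34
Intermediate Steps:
S(c) = 5/3 - c/3 (S(c) = -(c - 1*5)/3 = -(c - 5)/3 = -(-5 + c)/3 = 5/3 - c/3)
l(t) = 3/2 + t/2
I(H) = -12*H/(5 + H) (I(H) = -6*(H + H)/(H + 5) = -6*2*H/(5 + H) = -12*H/(5 + H))
N = -17417/265 (N = -648/(3/2 + (½)*17) - 147/159 = -648/(3/2 + 17/2) - 147*1/159 = -648/10 - 49/53 = -648*⅒ - 49/53 = -324/5 - 49/53 = -17417/265 ≈ -65.724)
I(S(-1))*N = -12*(5/3 - ⅓*(-1))/(5 + (5/3 - ⅓*(-1)))*(-17417/265) = -12*(5/3 + ⅓)/(5 + (5/3 + ⅓))*(-17417/265) = -12*2/(5 + 2)*(-17417/265) = -12*2/7*(-17417/265) = -12*2*⅐*(-17417/265) = -24/7*(-17417/265) = 418008/1855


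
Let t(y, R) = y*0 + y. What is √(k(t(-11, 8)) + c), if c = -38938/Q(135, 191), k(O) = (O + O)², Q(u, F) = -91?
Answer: √7551362/91 ≈ 30.198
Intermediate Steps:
t(y, R) = y (t(y, R) = 0 + y = y)
k(O) = 4*O² (k(O) = (2*O)² = 4*O²)
c = 38938/91 (c = -38938/(-91) = -38938*(-1/91) = 38938/91 ≈ 427.89)
√(k(t(-11, 8)) + c) = √(4*(-11)² + 38938/91) = √(4*121 + 38938/91) = √(484 + 38938/91) = √(82982/91) = √7551362/91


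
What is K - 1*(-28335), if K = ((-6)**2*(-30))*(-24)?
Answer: 54255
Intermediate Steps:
K = 25920 (K = (36*(-30))*(-24) = -1080*(-24) = 25920)
K - 1*(-28335) = 25920 - 1*(-28335) = 25920 + 28335 = 54255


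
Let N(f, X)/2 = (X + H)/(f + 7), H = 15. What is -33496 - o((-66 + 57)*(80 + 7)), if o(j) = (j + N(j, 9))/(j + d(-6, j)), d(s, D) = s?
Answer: -854541775/25511 ≈ -33497.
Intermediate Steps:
N(f, X) = 2*(15 + X)/(7 + f) (N(f, X) = 2*((X + 15)/(f + 7)) = 2*((15 + X)/(7 + f)) = 2*(15 + X)/(7 + f))
o(j) = (j + 48/(7 + j))/(-6 + j) (o(j) = (j + 2*(15 + 9)/(7 + j))/(j - 6) = (j + 2*24/(7 + j))/(-6 + j) = (j + 48/(7 + j))/(-6 + j))
-33496 - o((-66 + 57)*(80 + 7)) = -33496 - (48 + ((-66 + 57)*(80 + 7))*(7 + (-66 + 57)*(80 + 7)))/((-6 + (-66 + 57)*(80 + 7))*(7 + (-66 + 57)*(80 + 7))) = -33496 - (48 + (-9*87)*(7 - 9*87))/((-6 - 9*87)*(7 - 9*87)) = -33496 - (48 - 783*(7 - 783))/((-6 - 783)*(7 - 783)) = -33496 - (48 - 783*(-776))/((-789)*(-776)) = -33496 - (-1)*(-1)*(48 + 607608)/(789*776) = -33496 - (-1)*(-1)*607656/(789*776) = -33496 - 1*25319/25511 = -33496 - 25319/25511 = -854541775/25511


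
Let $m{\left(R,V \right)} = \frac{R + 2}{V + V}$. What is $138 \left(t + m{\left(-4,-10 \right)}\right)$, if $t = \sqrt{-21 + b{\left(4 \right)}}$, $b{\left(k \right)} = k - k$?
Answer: $\frac{69}{5} + 138 i \sqrt{21} \approx 13.8 + 632.4 i$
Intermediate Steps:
$m{\left(R,V \right)} = \frac{2 + R}{2 V}$
$b{\left(k \right)} = 0$
$t = i \sqrt{21}$ ($t = \sqrt{-21 + 0} = \sqrt{-21} = i \sqrt{21} \approx 4.5826 i$)
$138 \left(t + m{\left(-4,-10 \right)}\right) = 138 \left(i \sqrt{21} + \frac{2 - 4}{2 \left(-10\right)}\right) = 138 \left(i \sqrt{21} + \frac{1}{2} \left(- \frac{1}{10}\right) \left(-2\right)\right) = 138 \left(i \sqrt{21} + \frac{1}{10}\right) = 138 \left(\frac{1}{10} + i \sqrt{21}\right) = \frac{69}{5} + 138 i \sqrt{21}$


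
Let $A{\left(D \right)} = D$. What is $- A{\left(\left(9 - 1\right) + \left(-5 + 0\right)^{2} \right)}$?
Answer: $-33$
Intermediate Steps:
$- A{\left(\left(9 - 1\right) + \left(-5 + 0\right)^{2} \right)} = - (\left(9 - 1\right) + \left(-5 + 0\right)^{2}) = - (8 + \left(-5\right)^{2}) = - (8 + 25) = \left(-1\right) 33 = -33$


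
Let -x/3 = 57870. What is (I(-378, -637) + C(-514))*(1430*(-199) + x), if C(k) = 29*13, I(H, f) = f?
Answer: 119126800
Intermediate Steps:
x = -173610 (x = -3*57870 = -173610)
C(k) = 377
(I(-378, -637) + C(-514))*(1430*(-199) + x) = (-637 + 377)*(1430*(-199) - 173610) = -260*(-284570 - 173610) = -260*(-458180) = 119126800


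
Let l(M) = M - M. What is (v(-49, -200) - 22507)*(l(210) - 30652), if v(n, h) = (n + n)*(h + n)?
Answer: -58085540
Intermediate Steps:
l(M) = 0
v(n, h) = 2*n*(h + n) (v(n, h) = (2*n)*(h + n) = 2*n*(h + n))
(v(-49, -200) - 22507)*(l(210) - 30652) = (2*(-49)*(-200 - 49) - 22507)*(0 - 30652) = (2*(-49)*(-249) - 22507)*(-30652) = (24402 - 22507)*(-30652) = 1895*(-30652) = -58085540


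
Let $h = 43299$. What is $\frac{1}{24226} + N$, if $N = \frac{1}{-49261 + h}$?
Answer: $- \frac{4566}{36108853} \approx -0.00012645$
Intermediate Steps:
$N = - \frac{1}{5962}$ ($N = \frac{1}{-49261 + 43299} = \frac{1}{-5962} = - \frac{1}{5962} \approx -0.00016773$)
$\frac{1}{24226} + N = \frac{1}{24226} - \frac{1}{5962} = - \frac{4566}{36108853}$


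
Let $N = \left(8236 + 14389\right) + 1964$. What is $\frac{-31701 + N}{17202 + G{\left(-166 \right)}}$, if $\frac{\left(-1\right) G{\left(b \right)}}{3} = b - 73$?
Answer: $- \frac{7112}{17919} \approx -0.3969$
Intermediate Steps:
$N = 24589$ ($N = 22625 + 1964 = 24589$)
$G{\left(b \right)} = 219 - 3 b$ ($G{\left(b \right)} = - 3 \left(b - 73\right) = - 3 \left(-73 + b\right) = 219 - 3 b$)
$\frac{-31701 + N}{17202 + G{\left(-166 \right)}} = \frac{-31701 + 24589}{17202 + \left(219 - -498\right)} = - \frac{7112}{17202 + \left(219 + 498\right)} = - \frac{7112}{17202 + 717} = - \frac{7112}{17919}$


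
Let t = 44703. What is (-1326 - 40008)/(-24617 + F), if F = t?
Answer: -249/121 ≈ -2.0578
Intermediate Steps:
F = 44703
(-1326 - 40008)/(-24617 + F) = (-1326 - 40008)/(-24617 + 44703) = -41334/20086 = -41334*1/20086 = -249/121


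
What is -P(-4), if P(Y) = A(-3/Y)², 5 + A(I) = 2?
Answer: -9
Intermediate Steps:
A(I) = -3 (A(I) = -5 + 2 = -3)
P(Y) = 9 (P(Y) = (-3)² = 9)
-P(-4) = -1*9 = -9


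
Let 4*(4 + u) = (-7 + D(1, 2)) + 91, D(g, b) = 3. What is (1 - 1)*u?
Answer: 0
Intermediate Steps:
u = 71/4 (u = -4 + ((-7 + 3) + 91)/4 = -4 + (-4 + 91)/4 = -4 + (¼)*87 = -4 + 87/4 = 71/4 ≈ 17.750)
(1 - 1)*u = (1 - 1)*(71/4) = 0*(71/4) = 0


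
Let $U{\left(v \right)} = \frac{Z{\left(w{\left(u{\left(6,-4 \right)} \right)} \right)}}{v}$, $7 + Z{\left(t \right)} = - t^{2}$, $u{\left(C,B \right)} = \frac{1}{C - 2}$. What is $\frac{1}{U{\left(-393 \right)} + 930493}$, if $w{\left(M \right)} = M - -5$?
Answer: $\frac{6288}{5850940537} \approx 1.0747 \cdot 10^{-6}$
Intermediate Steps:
$u{\left(C,B \right)} = \frac{1}{-2 + C}$
$w{\left(M \right)} = 5 + M$ ($w{\left(M \right)} = M + 5 = 5 + M$)
$Z{\left(t \right)} = -7 - t^{2}$
$U{\left(v \right)} = - \frac{553}{16 v}$ ($U{\left(v \right)} = \frac{-7 - \left(5 + \frac{1}{-2 + 6}\right)^{2}}{v} = \frac{-7 - \left(5 + \frac{1}{4}\right)^{2}}{v} = \frac{-7 - \left(\frac{21}{4}\right)^{2}}{v} = \frac{-7 - \frac{441}{16}}{v} = - \frac{553}{16 v}$)
$\frac{1}{U{\left(-393 \right)} + 930493} = \frac{1}{- \frac{553}{16 \left(-393\right)} + 930493} = \frac{1}{\left(- \frac{553}{16}\right) \left(- \frac{1}{393}\right) + 930493} = \frac{1}{\frac{553}{6288} + 930493} = \frac{1}{\frac{5850940537}{6288}} = \frac{6288}{5850940537}$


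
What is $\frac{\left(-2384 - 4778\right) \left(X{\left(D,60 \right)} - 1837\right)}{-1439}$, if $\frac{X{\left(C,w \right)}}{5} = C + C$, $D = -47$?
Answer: $- \frac{16522734}{1439} \approx -11482.0$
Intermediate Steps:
$X{\left(C,w \right)} = 10 C$ ($X{\left(C,w \right)} = 5 \left(C + C\right) = 5 \cdot 2 C = 10 C$)
$\frac{\left(-2384 - 4778\right) \left(X{\left(D,60 \right)} - 1837\right)}{-1439} = \frac{\left(-2384 - 4778\right) \left(10 \left(-47\right) - 1837\right)}{-1439} = - 7162 \left(-470 - 1837\right) \left(- \frac{1}{1439}\right) = \left(-7162\right) \left(-2307\right) \left(- \frac{1}{1439}\right) = 16522734 \left(- \frac{1}{1439}\right) = - \frac{16522734}{1439}$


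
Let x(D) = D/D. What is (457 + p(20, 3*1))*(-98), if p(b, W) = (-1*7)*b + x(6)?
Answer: -31164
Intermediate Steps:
x(D) = 1
p(b, W) = 1 - 7*b (p(b, W) = (-1*7)*b + 1 = -7*b + 1 = 1 - 7*b)
(457 + p(20, 3*1))*(-98) = (457 + (1 - 7*20))*(-98) = (457 + (1 - 140))*(-98) = (457 - 139)*(-98) = 318*(-98) = -31164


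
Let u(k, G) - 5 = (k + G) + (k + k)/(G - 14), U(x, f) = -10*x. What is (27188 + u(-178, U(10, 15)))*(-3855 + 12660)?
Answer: 4503267355/19 ≈ 2.3701e+8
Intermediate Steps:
u(k, G) = 5 + G + k + 2*k/(-14 + G) (u(k, G) = 5 + ((k + G) + (k + k)/(G - 14)) = 5 + ((G + k) + (2*k)/(-14 + G)) = 5 + ((G + k) + 2*k/(-14 + G)) = 5 + (G + k + 2*k/(-14 + G)) = 5 + G + k + 2*k/(-14 + G))
(27188 + u(-178, U(10, 15)))*(-3855 + 12660) = (27188 + (-70 + (-10*10)**2 - 12*(-178) - (-90)*10 - 10*10*(-178))/(-14 - 10*10))*(-3855 + 12660) = (27188 + (-70 + (-100)**2 + 2136 - 9*(-100) - 100*(-178))/(-14 - 100))*8805 = (27188 + (-70 + 10000 + 2136 + 900 + 17800)/(-114))*8805 = (27188 - 1/114*30766)*8805 = (27188 - 15383/57)*8805 = (1534333/57)*8805 = 4503267355/19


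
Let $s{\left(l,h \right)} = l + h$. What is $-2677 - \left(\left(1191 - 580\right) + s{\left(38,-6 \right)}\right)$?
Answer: $-3320$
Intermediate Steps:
$s{\left(l,h \right)} = h + l$
$-2677 - \left(\left(1191 - 580\right) + s{\left(38,-6 \right)}\right) = -2677 - \left(\left(1191 - 580\right) + \left(-6 + 38\right)\right) = -2677 - \left(611 + 32\right) = -2677 - 643 = -3320$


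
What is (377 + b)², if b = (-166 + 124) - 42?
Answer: 85849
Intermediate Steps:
b = -84 (b = -42 - 42 = -84)
(377 + b)² = (377 - 84)² = 293² = 85849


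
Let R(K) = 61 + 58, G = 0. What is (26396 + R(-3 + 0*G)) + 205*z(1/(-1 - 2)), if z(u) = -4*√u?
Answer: 26515 - 820*I*√3/3 ≈ 26515.0 - 473.43*I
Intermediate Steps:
R(K) = 119
(26396 + R(-3 + 0*G)) + 205*z(1/(-1 - 2)) = (26396 + 119) + 205*(-4*I*√3/3) = 26515 + 205*(-4*I*√3/3) = 26515 - 820*I*√3/3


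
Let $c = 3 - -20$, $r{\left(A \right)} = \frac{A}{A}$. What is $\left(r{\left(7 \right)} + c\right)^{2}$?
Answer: $576$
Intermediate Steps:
$r{\left(A \right)} = 1$
$c = 23$ ($c = 3 + 20 = 23$)
$\left(r{\left(7 \right)} + c\right)^{2} = \left(1 + 23\right)^{2} = 24^{2} = 576$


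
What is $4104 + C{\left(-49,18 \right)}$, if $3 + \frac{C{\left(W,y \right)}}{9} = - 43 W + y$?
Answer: $23202$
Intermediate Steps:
$C{\left(W,y \right)} = -27 - 387 W + 9 y$ ($C{\left(W,y \right)} = -27 + 9 \left(- 43 W + y\right) = -27 + 9 \left(y - 43 W\right) = -27 - \left(- 9 y + 387 W\right) = -27 - 387 W + 9 y$)
$4104 + C{\left(-49,18 \right)} = 4104 - -19098 = 4104 + \left(-27 + 18963 + 162\right) = 4104 + 19098 = 23202$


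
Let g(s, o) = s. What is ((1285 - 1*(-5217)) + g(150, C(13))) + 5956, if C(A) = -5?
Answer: 12608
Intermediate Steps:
((1285 - 1*(-5217)) + g(150, C(13))) + 5956 = ((1285 - 1*(-5217)) + 150) + 5956 = ((1285 + 5217) + 150) + 5956 = (6502 + 150) + 5956 = 6652 + 5956 = 12608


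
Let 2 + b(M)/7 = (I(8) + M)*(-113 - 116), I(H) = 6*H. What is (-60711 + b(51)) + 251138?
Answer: 31716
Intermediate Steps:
b(M) = -76958 - 1603*M (b(M) = -14 + 7*((6*8 + M)*(-113 - 116)) = -14 + 7*((48 + M)*(-229)) = -14 + 7*(-10992 - 229*M) = -14 + (-76944 - 1603*M) = -76958 - 1603*M)
(-60711 + b(51)) + 251138 = (-60711 + (-76958 - 1603*51)) + 251138 = (-60711 + (-76958 - 81753)) + 251138 = (-60711 - 158711) + 251138 = -219422 + 251138 = 31716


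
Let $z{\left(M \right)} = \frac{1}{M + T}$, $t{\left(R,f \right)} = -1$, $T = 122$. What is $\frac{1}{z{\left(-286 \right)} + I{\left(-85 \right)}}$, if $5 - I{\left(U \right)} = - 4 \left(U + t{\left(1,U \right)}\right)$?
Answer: $- \frac{164}{55597} \approx -0.0029498$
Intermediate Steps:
$z{\left(M \right)} = \frac{1}{122 + M}$ ($z{\left(M \right)} = \frac{1}{M + 122} = \frac{1}{122 + M}$)
$I{\left(U \right)} = 1 + 4 U$ ($I{\left(U \right)} = 5 - - 4 \left(U - 1\right) = 5 - - 4 \left(-1 + U\right) = 5 - \left(4 - 4 U\right) = 5 + \left(-4 + 4 U\right) = 1 + 4 U$)
$\frac{1}{z{\left(-286 \right)} + I{\left(-85 \right)}} = \frac{1}{\frac{1}{122 - 286} + \left(1 + 4 \left(-85\right)\right)} = \frac{1}{\frac{1}{-164} + \left(1 - 340\right)} = \frac{1}{- \frac{1}{164} - 339} = \frac{1}{- \frac{55597}{164}} = - \frac{164}{55597}$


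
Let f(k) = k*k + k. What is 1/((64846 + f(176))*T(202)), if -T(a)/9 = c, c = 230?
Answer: -1/198715860 ≈ -5.0323e-9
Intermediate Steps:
T(a) = -2070 (T(a) = -9*230 = -2070)
f(k) = k + k² (f(k) = k² + k = k + k²)
1/((64846 + f(176))*T(202)) = 1/((64846 + 176*(1 + 176))*(-2070)) = -1/2070/(64846 + 176*177) = -1/2070/(64846 + 31152) = -1/2070/95998 = (1/95998)*(-1/2070) = -1/198715860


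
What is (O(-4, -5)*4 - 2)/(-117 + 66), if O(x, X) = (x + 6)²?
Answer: -14/51 ≈ -0.27451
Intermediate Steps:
O(x, X) = (6 + x)²
(O(-4, -5)*4 - 2)/(-117 + 66) = ((6 - 4)²*4 - 2)/(-117 + 66) = (2²*4 - 2)/(-51) = (4*4 - 2)*(-1/51) = (16 - 2)*(-1/51) = 14*(-1/51) = -14/51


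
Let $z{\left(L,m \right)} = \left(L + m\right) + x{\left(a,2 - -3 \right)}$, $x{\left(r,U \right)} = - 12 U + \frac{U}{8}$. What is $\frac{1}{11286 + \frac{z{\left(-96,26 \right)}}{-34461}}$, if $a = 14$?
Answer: $\frac{30632}{345712867} \approx 8.8605 \cdot 10^{-5}$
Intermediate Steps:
$x{\left(r,U \right)} = - \frac{95 U}{8}$ ($x{\left(r,U \right)} = - 12 U + U \frac{1}{8} = - 12 U + \frac{U}{8} = - \frac{95 U}{8}$)
$z{\left(L,m \right)} = - \frac{475}{8} + L + m$ ($z{\left(L,m \right)} = \left(L + m\right) - \frac{95 \left(2 - -3\right)}{8} = \left(L + m\right) - \frac{95 \left(2 + 3\right)}{8} = \left(L + m\right) - \frac{475}{8} = - \frac{475}{8} + L + m$)
$\frac{1}{11286 + \frac{z{\left(-96,26 \right)}}{-34461}} = \frac{1}{11286 + \frac{- \frac{475}{8} - 96 + 26}{-34461}} = \frac{1}{11286 - - \frac{115}{30632}} = \frac{1}{11286 + \frac{115}{30632}} = \frac{1}{\frac{345712867}{30632}} = \frac{30632}{345712867}$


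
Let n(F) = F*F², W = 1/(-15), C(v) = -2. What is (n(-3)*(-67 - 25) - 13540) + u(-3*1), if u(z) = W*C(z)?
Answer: -165838/15 ≈ -11056.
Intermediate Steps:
W = -1/15 ≈ -0.066667
u(z) = 2/15 (u(z) = -1/15*(-2) = 2/15)
n(F) = F³
(n(-3)*(-67 - 25) - 13540) + u(-3*1) = ((-3)³*(-67 - 25) - 13540) + 2/15 = (-27*(-92) - 13540) + 2/15 = (2484 - 13540) + 2/15 = -11056 + 2/15 = -165838/15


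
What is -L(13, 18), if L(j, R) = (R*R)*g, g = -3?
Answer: 972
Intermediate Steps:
L(j, R) = -3*R**2 (L(j, R) = (R*R)*(-3) = R**2*(-3) = -3*R**2)
-L(13, 18) = -(-3)*18**2 = -(-3)*324 = -1*(-972) = 972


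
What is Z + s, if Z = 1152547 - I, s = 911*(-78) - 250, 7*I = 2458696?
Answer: 5109977/7 ≈ 7.3000e+5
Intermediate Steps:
I = 2458696/7 (I = (⅐)*2458696 = 2458696/7 ≈ 3.5124e+5)
s = -71308 (s = -71058 - 250 = -71308)
Z = 5609133/7 (Z = 1152547 - 1*2458696/7 = 1152547 - 2458696/7 = 5609133/7 ≈ 8.0131e+5)
Z + s = 5609133/7 - 71308 = 5109977/7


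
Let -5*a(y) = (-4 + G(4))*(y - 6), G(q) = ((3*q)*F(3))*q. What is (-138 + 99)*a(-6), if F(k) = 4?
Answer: -87984/5 ≈ -17597.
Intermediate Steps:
G(q) = 12*q**2 (G(q) = ((3*q)*4)*q = (12*q)*q = 12*q**2)
a(y) = 1128/5 - 188*y/5 (a(y) = -(-4 + 12*4**2)*(y - 6)/5 = -(-4 + 12*16)*(-6 + y)/5 = -(-4 + 192)*(-6 + y)/5 = -188*(-6 + y)/5 = -(-1128 + 188*y)/5 = 1128/5 - 188*y/5)
(-138 + 99)*a(-6) = (-138 + 99)*(1128/5 - 188/5*(-6)) = -39*(1128/5 + 1128/5) = -39*2256/5 = -87984/5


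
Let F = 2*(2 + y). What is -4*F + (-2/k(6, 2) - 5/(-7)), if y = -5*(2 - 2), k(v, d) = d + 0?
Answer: -114/7 ≈ -16.286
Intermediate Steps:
k(v, d) = d
y = 0 (y = -5*0 = 0)
F = 4 (F = 2*(2 + 0) = 2*2 = 4)
-4*F + (-2/k(6, 2) - 5/(-7)) = -4*4 + (-2/2 - 5/(-7)) = -16 + (-2*½ - 5*(-⅐)) = -16 + (-1 + 5/7) = -16 - 2/7 = -114/7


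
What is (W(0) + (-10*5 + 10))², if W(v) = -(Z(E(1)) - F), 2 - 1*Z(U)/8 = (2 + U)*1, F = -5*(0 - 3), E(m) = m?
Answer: 289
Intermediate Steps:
F = 15 (F = -5*(-3) = 15)
Z(U) = -8*U (Z(U) = 16 - 8*(2 + U) = 16 + (-16 - 8*U) = -8*U)
W(v) = 23 (W(v) = -(-8*1 - 1*15) = -(-8 - 15) = -1*(-23) = 23)
(W(0) + (-10*5 + 10))² = (23 + (-10*5 + 10))² = (23 + (-50 + 10))² = (23 - 40)² = (-17)² = 289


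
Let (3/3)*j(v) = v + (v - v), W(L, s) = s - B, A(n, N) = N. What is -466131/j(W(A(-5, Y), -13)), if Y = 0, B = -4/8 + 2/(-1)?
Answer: 310754/7 ≈ 44393.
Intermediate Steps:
B = -5/2 (B = -4*⅛ + 2*(-1) = -½ - 2 = -5/2 ≈ -2.5000)
W(L, s) = 5/2 + s (W(L, s) = s - 1*(-5/2) = s + 5/2 = 5/2 + s)
j(v) = v (j(v) = v + (v - v) = v + 0 = v)
-466131/j(W(A(-5, Y), -13)) = -466131/(5/2 - 13) = -466131/(-21/2) = -466131*(-2/21) = 310754/7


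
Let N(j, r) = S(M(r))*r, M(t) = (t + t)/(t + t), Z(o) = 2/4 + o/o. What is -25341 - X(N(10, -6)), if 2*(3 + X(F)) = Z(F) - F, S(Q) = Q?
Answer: -101367/4 ≈ -25342.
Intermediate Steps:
Z(o) = 3/2 (Z(o) = 2*(¼) + 1 = ½ + 1 = 3/2)
M(t) = 1 (M(t) = (2*t)/((2*t)) = (2*t)*(1/(2*t)) = 1)
N(j, r) = r (N(j, r) = 1*r = r)
X(F) = -9/4 - F/2 (X(F) = -3 + (3/2 - F)/2 = -3 + (¾ - F/2) = -9/4 - F/2)
-25341 - X(N(10, -6)) = -25341 - (-9/4 - ½*(-6)) = -25341 - (-9/4 + 3) = -25341 - 1*¾ = -25341 - ¾ = -101367/4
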